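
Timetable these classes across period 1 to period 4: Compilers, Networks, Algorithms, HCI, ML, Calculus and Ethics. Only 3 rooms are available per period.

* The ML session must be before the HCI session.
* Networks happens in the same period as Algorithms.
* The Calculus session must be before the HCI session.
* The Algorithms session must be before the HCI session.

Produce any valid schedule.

ML -> period 1, HCI -> period 3, Networks -> period 1, Compilers -> period 2, Ethics -> period 2, Algorithms -> period 1, Calculus -> period 2

Checking: Algorithms(period 1) before HCI(period 3); Calculus(period 2) before HCI(period 3); ML(period 1) before HCI(period 3); Networks = Algorithms = period 1; max 3 per period (cap 3).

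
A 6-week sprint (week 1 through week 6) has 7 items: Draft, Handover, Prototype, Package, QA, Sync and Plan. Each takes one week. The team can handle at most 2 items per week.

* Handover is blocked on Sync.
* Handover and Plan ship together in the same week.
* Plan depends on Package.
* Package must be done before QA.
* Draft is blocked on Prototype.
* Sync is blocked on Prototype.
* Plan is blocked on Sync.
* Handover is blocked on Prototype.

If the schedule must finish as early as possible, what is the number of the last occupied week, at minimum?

The precedence chain requires at least 3 distinct weeks.
With at most 2 per week and 7 work items, at least 4 weeks are needed.
4 works (last occupied week: week 4): for example Prototype=week 1; Plan=week 3; Package=week 1; Draft=week 2; QA=week 4; Handover=week 3; Sync=week 2.

week 4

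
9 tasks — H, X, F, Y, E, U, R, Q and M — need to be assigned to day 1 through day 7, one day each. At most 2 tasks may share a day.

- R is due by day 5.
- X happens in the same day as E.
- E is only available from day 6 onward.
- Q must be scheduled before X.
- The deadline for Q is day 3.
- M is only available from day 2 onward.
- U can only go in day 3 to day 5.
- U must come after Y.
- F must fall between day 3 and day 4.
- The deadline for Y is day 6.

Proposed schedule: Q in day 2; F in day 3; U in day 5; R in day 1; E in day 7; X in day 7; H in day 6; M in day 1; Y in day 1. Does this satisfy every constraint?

Invalid. M is only available from day 2 onward.

U can only go in day 3 to day 5 — holds.
The deadline for Q is day 3 — holds.
M is only available from day 2 onward — violated.
X happens in the same day as E — holds.
E is only available from day 6 onward — holds.
R is due by day 5 — holds.
U must come after Y — holds.
At most 2 tasks may share a day — violated.
The deadline for Y is day 6 — holds.
Q must be scheduled before X — holds.
F must fall between day 3 and day 4 — holds.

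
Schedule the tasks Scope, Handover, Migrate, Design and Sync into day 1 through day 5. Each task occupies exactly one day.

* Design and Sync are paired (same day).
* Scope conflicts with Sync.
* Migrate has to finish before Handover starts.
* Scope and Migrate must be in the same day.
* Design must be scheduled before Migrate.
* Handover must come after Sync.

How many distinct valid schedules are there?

Splitting on Scope: it can be day 2 (3), day 3 (4), day 4 (3). Listing each branch's schedules as (Handover, Migrate, Design, Sync) by day number:
Scope=day 2: (3,2,1,1) (4,2,1,1) (5,2,1,1) — 3.
Scope=day 3: (4,3,1,1) (4,3,2,2) (5,3,1,1) (5,3,2,2) — 4.
Scope=day 4: (5,4,1,1) (5,4,2,2) (5,4,3,3) — 3.
Summing: 3 + 4 + 3 = 10.

10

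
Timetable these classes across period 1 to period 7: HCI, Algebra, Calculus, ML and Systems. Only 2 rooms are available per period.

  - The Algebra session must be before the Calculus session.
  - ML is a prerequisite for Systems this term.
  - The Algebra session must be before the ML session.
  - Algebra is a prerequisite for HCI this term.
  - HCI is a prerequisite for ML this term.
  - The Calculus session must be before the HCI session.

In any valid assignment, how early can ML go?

period 4

Precedence pushes ML to at least period 4; downstream work caps ML at period 6.
ML at period 4 is achievable: Systems -> period 5; Calculus -> period 2; HCI -> period 3; Algebra -> period 1; ML -> period 4.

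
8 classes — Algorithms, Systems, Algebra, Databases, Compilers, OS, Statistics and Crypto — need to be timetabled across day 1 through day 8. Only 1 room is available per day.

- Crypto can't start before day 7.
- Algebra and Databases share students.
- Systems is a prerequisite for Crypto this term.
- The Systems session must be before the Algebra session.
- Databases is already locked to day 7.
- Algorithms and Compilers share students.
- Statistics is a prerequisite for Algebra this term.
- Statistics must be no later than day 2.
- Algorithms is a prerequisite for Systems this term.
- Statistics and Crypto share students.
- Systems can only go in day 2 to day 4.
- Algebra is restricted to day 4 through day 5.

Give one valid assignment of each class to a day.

Algebra=day 4, OS=day 6, Databases=day 7, Compilers=day 5, Algorithms=day 2, Systems=day 3, Crypto=day 8, Statistics=day 1

Checking: Statistics(day 1) before Algebra(day 4); Systems(day 3) before Crypto(day 8); Algorithms(day 2) before Systems(day 3); Systems(day 3) before Algebra(day 4); Algorithms(day 2) != Compilers(day 5); Algebra(day 4) != Databases(day 7); Statistics(day 1) != Crypto(day 8); Statistics=day 1 in [day 1,day 2]; Databases=day 7 in [day 7,day 7]; Crypto=day 8 in [day 7,day 8]; Algebra=day 4 in [day 4,day 5]; Systems=day 3 in [day 2,day 4]; max 1 per day (cap 1).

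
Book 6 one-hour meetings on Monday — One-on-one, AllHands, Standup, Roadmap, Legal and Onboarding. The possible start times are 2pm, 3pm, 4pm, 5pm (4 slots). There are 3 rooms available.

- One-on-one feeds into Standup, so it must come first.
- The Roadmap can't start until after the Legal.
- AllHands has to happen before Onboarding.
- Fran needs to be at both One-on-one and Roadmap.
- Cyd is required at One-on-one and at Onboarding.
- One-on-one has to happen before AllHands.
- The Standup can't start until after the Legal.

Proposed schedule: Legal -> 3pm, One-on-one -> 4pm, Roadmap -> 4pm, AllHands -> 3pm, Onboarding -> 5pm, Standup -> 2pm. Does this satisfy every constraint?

One-on-one has to happen before AllHands — violated.
One-on-one feeds into Standup, so it must come first — violated.
Fran needs to be at both One-on-one and Roadmap — violated.
Cyd is required at One-on-one and at Onboarding — holds.
There are 3 rooms available — holds.
The Roadmap can't start until after the Legal — holds.
The Standup can't start until after the Legal — violated.
AllHands has to happen before Onboarding — holds.

Invalid. One-on-one feeds into Standup, so it must come first.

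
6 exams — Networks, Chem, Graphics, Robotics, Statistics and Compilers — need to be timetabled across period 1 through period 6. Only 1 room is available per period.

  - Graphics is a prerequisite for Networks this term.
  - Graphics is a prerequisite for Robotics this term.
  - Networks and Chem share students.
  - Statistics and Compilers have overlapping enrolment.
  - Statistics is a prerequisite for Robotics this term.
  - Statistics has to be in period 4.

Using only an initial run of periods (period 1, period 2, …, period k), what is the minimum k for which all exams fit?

The precedence chain requires at least 2 distinct periods.
With at most 1 per period and 6 exams, at least 6 periods are needed.
Propagating the time windows through the other constraints, Robotics can't land before period 5, so the schedule must run through at least period 5.
6 works (last occupied period: period 6): for example Robotics in period 5, Compilers in period 6, Chem in period 3, Networks in period 2, Graphics in period 1, Statistics in period 4.

6 periods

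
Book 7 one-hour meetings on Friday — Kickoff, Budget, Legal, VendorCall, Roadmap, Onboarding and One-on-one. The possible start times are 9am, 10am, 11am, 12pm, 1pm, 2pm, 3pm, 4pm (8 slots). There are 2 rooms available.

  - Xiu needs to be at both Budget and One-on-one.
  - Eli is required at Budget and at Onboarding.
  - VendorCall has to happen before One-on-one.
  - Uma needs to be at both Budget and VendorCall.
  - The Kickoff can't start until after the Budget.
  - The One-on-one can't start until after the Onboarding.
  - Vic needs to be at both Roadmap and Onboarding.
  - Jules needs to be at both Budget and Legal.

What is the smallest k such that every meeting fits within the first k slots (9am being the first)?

4

The precedence chain requires at least 2 distinct slots.
With at most 2 per slot and 7 meetings, at least 4 slots are needed.
4 works (last occupied slot: 12pm): for example Legal in 10am, One-on-one in 10am, Budget in 11am, VendorCall in 9am, Kickoff in 12pm, Onboarding in 9am, Roadmap in 11am.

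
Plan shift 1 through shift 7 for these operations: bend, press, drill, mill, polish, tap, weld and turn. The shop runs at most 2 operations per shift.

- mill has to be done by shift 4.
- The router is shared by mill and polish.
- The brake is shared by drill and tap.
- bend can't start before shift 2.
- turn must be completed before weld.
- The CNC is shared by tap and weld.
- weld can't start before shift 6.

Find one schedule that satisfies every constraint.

press -> shift 2, tap -> shift 4, drill -> shift 3, mill -> shift 1, weld -> shift 6, turn -> shift 1, bend -> shift 2, polish -> shift 3

Checking: turn(shift 1) before weld(shift 6); mill(shift 1) != polish(shift 3); drill(shift 3) != tap(shift 4); tap(shift 4) != weld(shift 6); mill=shift 1 in [shift 1,shift 4]; bend=shift 2 in [shift 2,shift 7]; weld=shift 6 in [shift 6,shift 7]; max 2 per shift (cap 2).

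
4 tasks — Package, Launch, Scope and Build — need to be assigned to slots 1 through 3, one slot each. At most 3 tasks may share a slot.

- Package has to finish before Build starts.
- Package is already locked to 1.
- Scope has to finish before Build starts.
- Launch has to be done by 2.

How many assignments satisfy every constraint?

6

Splitting on Launch: it can be 1 (3), 2 (3). Listing each branch's schedules as (Package, Scope, Build):
Launch=1: (1,1,2) (1,1,3) (1,2,3) — 3.
Launch=2: (1,1,2) (1,1,3) (1,2,3) — 3.
Summing: 3 + 3 = 6.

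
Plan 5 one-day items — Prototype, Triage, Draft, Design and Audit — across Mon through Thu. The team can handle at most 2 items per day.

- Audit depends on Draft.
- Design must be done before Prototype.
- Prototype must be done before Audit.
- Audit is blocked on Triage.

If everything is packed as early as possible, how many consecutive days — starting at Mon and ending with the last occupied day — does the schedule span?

The precedence chain requires at least 3 distinct days.
With at most 2 per day and 5 tasks, at least 3 days are needed.
3 works (last occupied day: Wed): for example Audit -> Wed; Triage -> Mon; Draft -> Tue; Prototype -> Tue; Design -> Mon.

3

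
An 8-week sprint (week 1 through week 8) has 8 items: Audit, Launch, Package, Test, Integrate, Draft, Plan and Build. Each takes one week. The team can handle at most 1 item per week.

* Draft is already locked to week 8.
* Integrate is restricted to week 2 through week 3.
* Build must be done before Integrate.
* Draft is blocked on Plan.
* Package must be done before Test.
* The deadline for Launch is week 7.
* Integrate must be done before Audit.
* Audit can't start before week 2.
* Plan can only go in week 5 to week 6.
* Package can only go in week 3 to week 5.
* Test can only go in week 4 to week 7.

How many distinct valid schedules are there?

32

Splitting on Audit: it can be week 3 (5), week 4 (7), week 5 (5), week 6 (5), week 7 (10). Listing each branch's schedules as (Launch, Package, Test, Integrate, Draft, Plan, Build) by week number:
Audit=week 3: (4,5,7,2,8,6,1) (5,4,7,2,8,6,1) (6,4,7,2,8,5,1) (7,4,5,2,8,6,1) (7,4,6,2,8,5,1) — 5.
Audit=week 4: (1,5,7,3,8,6,2) (2,5,7,3,8,6,1) (3,5,7,2,8,6,1) (5,3,7,2,8,6,1) (6,3,7,2,8,5,1) (7,3,5,2,8,6,1) (7,3,6,2,8,5,1) — 7.
Audit=week 5: (1,4,7,3,8,6,2) (2,4,7,3,8,6,1) (3,4,7,2,8,6,1) (4,3,7,2,8,6,1) (7,3,4,2,8,6,1) — 5.
Audit=week 6: (1,4,7,3,8,5,2) (2,4,7,3,8,5,1) (3,4,7,2,8,5,1) (4,3,7,2,8,5,1) (7,3,4,2,8,5,1) — 5.
Audit=week 7: (1,4,5,3,8,6,2) (1,4,6,3,8,5,2) (2,4,5,3,8,6,1) (2,4,6,3,8,5,1) (3,4,5,2,8,6,1) (3,4,6,2,8,5,1) (4,3,5,2,8,6,1) (4,3,6,2,8,5,1) (5,3,4,2,8,6,1) (6,3,4,2,8,5,1) — 10.
Summing: 5 + 7 + 5 + 5 + 10 = 32.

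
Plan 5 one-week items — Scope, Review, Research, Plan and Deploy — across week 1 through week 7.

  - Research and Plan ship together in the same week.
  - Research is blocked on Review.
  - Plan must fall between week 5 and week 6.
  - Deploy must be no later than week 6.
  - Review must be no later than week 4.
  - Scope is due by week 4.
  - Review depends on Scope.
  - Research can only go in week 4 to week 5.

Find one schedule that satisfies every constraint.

Research=week 5, Review=week 2, Deploy=week 1, Scope=week 1, Plan=week 5

Checking: Review(week 2) before Research(week 5); Scope(week 1) before Review(week 2); Research = Plan = week 5; Plan=week 5 in [week 5,week 6]; Scope=week 1 in [week 1,week 4]; Research=week 5 in [week 4,week 5]; Deploy=week 1 in [week 1,week 6]; Review=week 2 in [week 1,week 4].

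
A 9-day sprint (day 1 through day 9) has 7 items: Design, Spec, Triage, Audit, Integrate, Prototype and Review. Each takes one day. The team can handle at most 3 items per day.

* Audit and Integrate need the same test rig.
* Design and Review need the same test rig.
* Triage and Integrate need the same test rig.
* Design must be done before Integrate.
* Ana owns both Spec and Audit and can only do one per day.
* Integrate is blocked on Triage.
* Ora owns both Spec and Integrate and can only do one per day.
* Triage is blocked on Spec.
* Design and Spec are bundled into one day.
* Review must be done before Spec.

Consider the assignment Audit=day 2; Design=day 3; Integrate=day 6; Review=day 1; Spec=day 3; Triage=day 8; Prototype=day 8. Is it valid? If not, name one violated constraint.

No — it violates: Integrate is blocked on Triage

Design and Spec are bundled into one day — holds.
Review must be done before Spec — holds.
Triage is blocked on Spec — holds.
Design must be done before Integrate — holds.
Integrate is blocked on Triage — violated.
Triage and Integrate need the same test rig — holds.
Audit and Integrate need the same test rig — holds.
Ana owns both Spec and Audit and can only do one per day — holds.
The team can handle at most 3 items per day — holds.
Design and Review need the same test rig — holds.
Ora owns both Spec and Integrate and can only do one per day — holds.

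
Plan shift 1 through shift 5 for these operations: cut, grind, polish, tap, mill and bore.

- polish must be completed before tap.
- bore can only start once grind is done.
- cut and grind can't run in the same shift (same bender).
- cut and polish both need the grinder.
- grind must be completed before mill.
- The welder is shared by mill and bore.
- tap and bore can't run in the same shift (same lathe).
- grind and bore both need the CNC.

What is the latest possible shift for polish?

shift 4

Downstream work caps polish at shift 4.
polish at shift 4 is achievable: grind=shift 1, polish=shift 4, mill=shift 2, cut=shift 2, tap=shift 5, bore=shift 3.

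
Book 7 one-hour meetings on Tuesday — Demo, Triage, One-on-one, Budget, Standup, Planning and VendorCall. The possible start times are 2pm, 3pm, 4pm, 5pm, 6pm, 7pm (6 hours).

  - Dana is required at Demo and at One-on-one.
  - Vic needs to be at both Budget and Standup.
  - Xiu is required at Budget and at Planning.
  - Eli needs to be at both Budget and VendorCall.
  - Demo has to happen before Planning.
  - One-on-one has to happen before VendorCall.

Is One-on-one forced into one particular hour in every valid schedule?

One-on-one can be 2pm (e.g. Standup -> 3pm, VendorCall -> 3pm, Triage -> 2pm, Planning -> 4pm, Demo -> 3pm, One-on-one -> 2pm, Budget -> 2pm) or 3pm (e.g. Budget=2pm, Standup=3pm, Demo=2pm, Triage=2pm, One-on-one=3pm, VendorCall=4pm, Planning=3pm).

No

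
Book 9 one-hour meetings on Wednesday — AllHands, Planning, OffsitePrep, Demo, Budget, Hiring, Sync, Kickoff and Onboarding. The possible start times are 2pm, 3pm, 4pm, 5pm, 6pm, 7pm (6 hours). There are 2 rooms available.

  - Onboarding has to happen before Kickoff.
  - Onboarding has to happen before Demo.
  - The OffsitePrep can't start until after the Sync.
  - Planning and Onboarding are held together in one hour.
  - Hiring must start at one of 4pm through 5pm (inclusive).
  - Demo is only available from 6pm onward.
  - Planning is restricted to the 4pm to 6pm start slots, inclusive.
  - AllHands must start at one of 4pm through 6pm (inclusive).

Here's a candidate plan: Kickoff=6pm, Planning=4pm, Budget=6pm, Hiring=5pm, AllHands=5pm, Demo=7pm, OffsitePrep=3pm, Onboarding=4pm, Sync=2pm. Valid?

AllHands must start at one of 4pm through 6pm (inclusive) — holds.
There are 2 rooms available — holds.
The OffsitePrep can't start until after the Sync — holds.
Onboarding has to happen before Kickoff — holds.
Demo is only available from 6pm onward — holds.
Planning and Onboarding are held together in one hour — holds.
Planning is restricted to the 4pm to 6pm start slots, inclusive — holds.
Hiring must start at one of 4pm through 5pm (inclusive) — holds.
Onboarding has to happen before Demo — holds.

Valid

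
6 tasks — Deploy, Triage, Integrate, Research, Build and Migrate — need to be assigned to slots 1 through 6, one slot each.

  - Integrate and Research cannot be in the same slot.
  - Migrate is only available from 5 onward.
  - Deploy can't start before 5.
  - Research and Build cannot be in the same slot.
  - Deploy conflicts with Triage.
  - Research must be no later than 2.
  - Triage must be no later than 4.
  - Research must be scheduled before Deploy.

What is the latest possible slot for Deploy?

Deploy is available from 5.
Deploy at 6 is achievable: Deploy=6, Triage=1, Migrate=5, Integrate=2, Build=2, Research=1.

6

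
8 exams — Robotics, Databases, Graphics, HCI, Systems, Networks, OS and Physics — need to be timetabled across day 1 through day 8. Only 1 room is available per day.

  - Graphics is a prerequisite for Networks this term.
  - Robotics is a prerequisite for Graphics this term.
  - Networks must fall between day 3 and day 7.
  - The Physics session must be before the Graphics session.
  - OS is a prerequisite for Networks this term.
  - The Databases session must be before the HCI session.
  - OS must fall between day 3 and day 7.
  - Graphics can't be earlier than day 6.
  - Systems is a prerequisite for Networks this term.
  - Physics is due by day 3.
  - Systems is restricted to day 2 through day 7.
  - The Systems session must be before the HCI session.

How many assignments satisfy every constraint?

Splitting on Robotics: it can be day 1 (10), day 2 (8), day 3 (6), day 4 (7), day 5 (7). Listing each branch's schedules as (Databases, Graphics, HCI, Systems, Networks, OS, Physics) by day number:
Robotics=day 1: (2,6,8,4,7,5,3) (2,6,8,5,7,4,3) (3,6,8,4,7,5,2) (3,6,8,5,7,4,2) (4,6,8,2,7,5,3) (4,6,8,3,7,5,2) (4,6,8,5,7,3,2) (5,6,8,2,7,4,3) (5,6,8,3,7,4,2) (5,6,8,4,7,3,2) — 10.
Robotics=day 2: (1,6,8,4,7,5,3) (1,6,8,5,7,4,3) (3,6,8,4,7,5,1) (3,6,8,5,7,4,1) (4,6,8,3,7,5,1) (4,6,8,5,7,3,1) (5,6,8,3,7,4,1) (5,6,8,4,7,3,1) — 8.
Robotics=day 3: (1,6,8,4,7,5,2) (1,6,8,5,7,4,2) (2,6,8,4,7,5,1) (2,6,8,5,7,4,1) (4,6,8,2,7,5,1) (5,6,8,2,7,4,1) — 6.
Robotics=day 4: (1,6,8,2,7,5,3) (1,6,8,3,7,5,2) (1,6,8,5,7,3,2) (2,6,8,3,7,5,1) (2,6,8,5,7,3,1) (3,6,8,2,7,5,1) (5,6,8,2,7,3,1) — 7.
Robotics=day 5: (1,6,8,2,7,4,3) (1,6,8,3,7,4,2) (1,6,8,4,7,3,2) (2,6,8,3,7,4,1) (2,6,8,4,7,3,1) (3,6,8,2,7,4,1) (4,6,8,2,7,3,1) — 7.
Summing: 10 + 8 + 6 + 7 + 7 = 38.

38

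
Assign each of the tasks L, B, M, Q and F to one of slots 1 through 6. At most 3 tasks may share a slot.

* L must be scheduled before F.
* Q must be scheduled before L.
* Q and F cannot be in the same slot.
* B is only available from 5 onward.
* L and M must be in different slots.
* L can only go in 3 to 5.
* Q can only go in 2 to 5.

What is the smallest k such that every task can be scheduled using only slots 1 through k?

5

The precedence chain requires at least 3 distinct slots.
With at most 3 per slot and 5 tasks, at least 2 slots are needed.
B can't be placed before 5, so the schedule must run through at least slot 5.
5 works (last occupied slot: 5): for example M=1, Q=2, B=5, L=3, F=4.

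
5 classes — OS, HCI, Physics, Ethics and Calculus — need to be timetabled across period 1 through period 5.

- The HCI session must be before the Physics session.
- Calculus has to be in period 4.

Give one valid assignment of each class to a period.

Calculus -> period 4, HCI -> period 1, Ethics -> period 1, OS -> period 1, Physics -> period 2

Checking: HCI(period 1) before Physics(period 2); Calculus=period 4 in [period 4,period 4].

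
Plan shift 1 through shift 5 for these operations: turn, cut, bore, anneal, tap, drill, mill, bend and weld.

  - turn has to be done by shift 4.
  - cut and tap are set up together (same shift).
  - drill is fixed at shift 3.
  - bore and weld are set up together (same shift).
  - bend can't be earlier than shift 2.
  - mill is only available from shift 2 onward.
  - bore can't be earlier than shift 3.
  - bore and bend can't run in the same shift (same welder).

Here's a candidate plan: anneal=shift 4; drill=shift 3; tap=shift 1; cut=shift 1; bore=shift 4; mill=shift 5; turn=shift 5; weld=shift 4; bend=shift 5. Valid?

No. turn has to be done by shift 4 is not satisfied.

turn has to be done by shift 4 — violated.
bend can't be earlier than shift 2 — holds.
mill is only available from shift 2 onward — holds.
bore and weld are set up together (same shift) — holds.
bore can't be earlier than shift 3 — holds.
cut and tap are set up together (same shift) — holds.
drill is fixed at shift 3 — holds.
bore and bend can't run in the same shift (same welder) — holds.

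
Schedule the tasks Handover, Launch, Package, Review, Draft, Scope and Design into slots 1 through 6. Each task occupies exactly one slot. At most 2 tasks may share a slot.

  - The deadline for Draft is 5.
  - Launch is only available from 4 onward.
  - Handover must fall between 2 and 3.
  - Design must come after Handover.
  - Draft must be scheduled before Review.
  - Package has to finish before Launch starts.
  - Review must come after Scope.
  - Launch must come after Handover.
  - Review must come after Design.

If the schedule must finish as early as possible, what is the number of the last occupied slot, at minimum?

4

The precedence chain requires at least 3 distinct slots.
With at most 2 per slot and 7 tasks, at least 4 slots are needed.
Launch can't be placed before 4, so the schedule must run through at least slot 4.
4 works (last occupied slot: 4): for example Design=3, Handover=2, Launch=4, Draft=1, Package=1, Review=4, Scope=2.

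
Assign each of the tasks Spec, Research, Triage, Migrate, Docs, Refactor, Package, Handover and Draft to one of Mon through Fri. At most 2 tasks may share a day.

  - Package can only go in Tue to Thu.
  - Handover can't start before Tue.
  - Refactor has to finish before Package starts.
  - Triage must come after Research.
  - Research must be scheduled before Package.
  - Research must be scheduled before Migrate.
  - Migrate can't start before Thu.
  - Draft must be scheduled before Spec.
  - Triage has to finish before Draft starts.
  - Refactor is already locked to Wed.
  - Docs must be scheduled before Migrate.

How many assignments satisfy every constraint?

17

Splitting on Spec: it can be Thu (3), Fri (14). Listing each branch's schedules as (Research, Triage, Migrate, Docs, Refactor, Package, Handover, Draft):
Spec=Thu: (Mon,Tue,Fri,Mon,Wed,Thu,Tue,Wed) (Mon,Tue,Fri,Mon,Wed,Thu,Fri,Wed) (Mon,Tue,Fri,Tue,Wed,Thu,Fri,Wed) — 3.
Spec=Fri: (Mon,Tue,Thu,Mon,Wed,Thu,Tue,Wed) (Mon,Tue,Thu,Mon,Wed,Thu,Fri,Wed) (Mon,Tue,Thu,Tue,Wed,Thu,Fri,Wed) (Mon,Tue,Fri,Mon,Wed,Thu,Tue,Wed) (Mon,Tue,Fri,Mon,Wed,Thu,Tue,Thu) (Mon,Tue,Fri,Mon,Wed,Thu,Wed,Thu) (Mon,Tue,Fri,Mon,Wed,Thu,Thu,Wed) (Mon,Tue,Fri,Tue,Wed,Thu,Wed,Thu) (Mon,Tue,Fri,Tue,Wed,Thu,Thu,Wed) (Mon,Tue,Fri,Wed,Wed,Thu,Tue,Thu) (Mon,Tue,Fri,Thu,Wed,Thu,Tue,Wed) (Mon,Wed,Fri,Mon,Wed,Thu,Tue,Thu) (Mon,Wed,Fri,Tue,Wed,Thu,Tue,Thu) (Tue,Wed,Fri,Mon,Wed,Thu,Tue,Thu) — 14.
Summing: 3 + 14 = 17.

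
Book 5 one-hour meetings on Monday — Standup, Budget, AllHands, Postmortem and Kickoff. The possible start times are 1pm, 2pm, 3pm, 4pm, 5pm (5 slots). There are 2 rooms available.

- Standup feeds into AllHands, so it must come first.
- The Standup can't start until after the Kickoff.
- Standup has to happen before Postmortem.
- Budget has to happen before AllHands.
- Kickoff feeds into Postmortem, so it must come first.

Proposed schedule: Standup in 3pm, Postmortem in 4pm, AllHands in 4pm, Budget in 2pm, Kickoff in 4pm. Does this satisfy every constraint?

Budget has to happen before AllHands — holds.
The Standup can't start until after the Kickoff — violated.
Kickoff feeds into Postmortem, so it must come first — violated.
There are 2 rooms available — violated.
Standup has to happen before Postmortem — holds.
Standup feeds into AllHands, so it must come first — holds.

Invalid. There are 2 rooms available.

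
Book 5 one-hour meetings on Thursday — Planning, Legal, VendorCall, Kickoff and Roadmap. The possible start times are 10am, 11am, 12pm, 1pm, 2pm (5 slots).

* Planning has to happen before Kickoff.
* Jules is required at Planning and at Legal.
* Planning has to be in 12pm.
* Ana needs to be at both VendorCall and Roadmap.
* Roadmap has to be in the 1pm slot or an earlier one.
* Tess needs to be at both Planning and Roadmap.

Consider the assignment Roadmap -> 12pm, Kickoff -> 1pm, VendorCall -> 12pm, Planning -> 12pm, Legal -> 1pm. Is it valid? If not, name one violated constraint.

Invalid. Ana needs to be at both VendorCall and Roadmap.

Planning has to happen before Kickoff — holds.
Ana needs to be at both VendorCall and Roadmap — violated.
Roadmap has to be in the 1pm slot or an earlier one — holds.
Jules is required at Planning and at Legal — holds.
Planning has to be in 12pm — holds.
Tess needs to be at both Planning and Roadmap — violated.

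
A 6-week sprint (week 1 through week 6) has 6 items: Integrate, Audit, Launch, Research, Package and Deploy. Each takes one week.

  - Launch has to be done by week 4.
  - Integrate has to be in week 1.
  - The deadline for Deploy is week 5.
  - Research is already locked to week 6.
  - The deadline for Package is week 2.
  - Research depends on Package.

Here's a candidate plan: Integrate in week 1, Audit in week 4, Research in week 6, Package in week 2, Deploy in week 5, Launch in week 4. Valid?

The deadline for Deploy is week 5 — holds.
Launch has to be done by week 4 — holds.
Research is already locked to week 6 — holds.
Integrate has to be in week 1 — holds.
The deadline for Package is week 2 — holds.
Research depends on Package — holds.

Yes, all constraints hold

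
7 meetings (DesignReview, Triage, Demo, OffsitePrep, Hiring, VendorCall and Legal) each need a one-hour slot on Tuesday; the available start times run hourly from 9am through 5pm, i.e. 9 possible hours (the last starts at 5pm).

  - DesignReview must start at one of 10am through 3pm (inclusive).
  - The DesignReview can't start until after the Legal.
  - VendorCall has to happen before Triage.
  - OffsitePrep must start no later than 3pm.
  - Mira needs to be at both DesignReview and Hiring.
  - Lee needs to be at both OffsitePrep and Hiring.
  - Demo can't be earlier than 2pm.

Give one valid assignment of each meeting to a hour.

Hiring -> 11am, Legal -> 9am, Triage -> 10am, DesignReview -> 10am, Demo -> 2pm, VendorCall -> 9am, OffsitePrep -> 9am

Checking: VendorCall(9am) before Triage(10am); Legal(9am) before DesignReview(10am); OffsitePrep(9am) != Hiring(11am); DesignReview(10am) != Hiring(11am); DesignReview=10am in [10am,3pm]; Demo=2pm in [2pm,5pm]; OffsitePrep=9am in [9am,3pm].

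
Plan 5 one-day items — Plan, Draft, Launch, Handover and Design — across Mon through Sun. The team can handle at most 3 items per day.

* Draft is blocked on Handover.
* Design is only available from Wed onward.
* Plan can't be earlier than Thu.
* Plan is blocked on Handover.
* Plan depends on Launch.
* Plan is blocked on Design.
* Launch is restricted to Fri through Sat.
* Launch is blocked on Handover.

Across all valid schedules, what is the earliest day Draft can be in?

Precedence pushes Draft to at least Tue.
Draft at Tue is achievable: Plan in Sat, Handover in Mon, Draft in Tue, Launch in Fri, Design in Wed.

Tue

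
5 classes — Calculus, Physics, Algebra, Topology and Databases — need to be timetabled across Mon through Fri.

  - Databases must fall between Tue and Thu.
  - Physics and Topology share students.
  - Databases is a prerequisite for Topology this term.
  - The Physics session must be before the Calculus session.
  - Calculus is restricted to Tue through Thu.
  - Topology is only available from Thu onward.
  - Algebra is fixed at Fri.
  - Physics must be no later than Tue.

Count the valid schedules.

Splitting on Calculus: it can be Tue (5), Wed (10), Thu (10). Listing each branch's schedules as (Physics, Algebra, Topology, Databases):
Calculus=Tue: (Mon,Fri,Thu,Tue) (Mon,Fri,Thu,Wed) (Mon,Fri,Fri,Tue) (Mon,Fri,Fri,Wed) (Mon,Fri,Fri,Thu) — 5.
Calculus=Wed: (Mon,Fri,Thu,Tue) (Mon,Fri,Thu,Wed) (Mon,Fri,Fri,Tue) (Mon,Fri,Fri,Wed) (Mon,Fri,Fri,Thu) (Tue,Fri,Thu,Tue) (Tue,Fri,Thu,Wed) (Tue,Fri,Fri,Tue) (Tue,Fri,Fri,Wed) (Tue,Fri,Fri,Thu) — 10.
Calculus=Thu: (Mon,Fri,Thu,Tue) (Mon,Fri,Thu,Wed) (Mon,Fri,Fri,Tue) (Mon,Fri,Fri,Wed) (Mon,Fri,Fri,Thu) (Tue,Fri,Thu,Tue) (Tue,Fri,Thu,Wed) (Tue,Fri,Fri,Tue) (Tue,Fri,Fri,Wed) (Tue,Fri,Fri,Thu) — 10.
Summing: 5 + 10 + 10 = 25.

25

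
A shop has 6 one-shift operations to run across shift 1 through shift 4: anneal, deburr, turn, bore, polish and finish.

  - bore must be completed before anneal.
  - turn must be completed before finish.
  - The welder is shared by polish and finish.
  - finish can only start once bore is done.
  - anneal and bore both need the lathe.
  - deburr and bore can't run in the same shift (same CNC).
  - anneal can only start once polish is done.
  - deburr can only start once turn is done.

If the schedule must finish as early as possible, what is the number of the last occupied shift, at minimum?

The precedence chain requires at least 2 distinct shifts.
2 works (last occupied shift: shift 2): for example anneal in shift 2; deburr in shift 2; bore in shift 1; polish in shift 1; turn in shift 1; finish in shift 2.

shift 2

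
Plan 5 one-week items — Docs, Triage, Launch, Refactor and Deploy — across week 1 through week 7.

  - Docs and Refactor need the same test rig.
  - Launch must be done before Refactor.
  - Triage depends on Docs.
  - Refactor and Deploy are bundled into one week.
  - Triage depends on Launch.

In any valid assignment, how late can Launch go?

week 6

Downstream work caps Launch at week 6.
Launch at week 6 is achievable: Launch=week 6, Deploy=week 7, Triage=week 7, Refactor=week 7, Docs=week 1.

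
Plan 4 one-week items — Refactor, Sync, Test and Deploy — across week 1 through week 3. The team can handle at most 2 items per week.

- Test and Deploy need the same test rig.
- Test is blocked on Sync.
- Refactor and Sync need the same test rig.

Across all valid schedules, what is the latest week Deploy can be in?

week 3

Deploy at week 3 is achievable: Sync -> week 1; Test -> week 2; Deploy -> week 3; Refactor -> week 2.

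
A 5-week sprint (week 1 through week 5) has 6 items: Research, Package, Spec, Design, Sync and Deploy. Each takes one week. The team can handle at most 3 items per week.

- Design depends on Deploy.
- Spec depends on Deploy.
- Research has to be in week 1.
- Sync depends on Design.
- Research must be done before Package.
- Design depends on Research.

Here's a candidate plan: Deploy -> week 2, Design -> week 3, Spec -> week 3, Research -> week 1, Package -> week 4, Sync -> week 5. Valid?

Spec depends on Deploy — holds.
The team can handle at most 3 items per week — holds.
Design depends on Research — holds.
Research must be done before Package — holds.
Design depends on Deploy — holds.
Research has to be in week 1 — holds.
Sync depends on Design — holds.

Yes, all constraints hold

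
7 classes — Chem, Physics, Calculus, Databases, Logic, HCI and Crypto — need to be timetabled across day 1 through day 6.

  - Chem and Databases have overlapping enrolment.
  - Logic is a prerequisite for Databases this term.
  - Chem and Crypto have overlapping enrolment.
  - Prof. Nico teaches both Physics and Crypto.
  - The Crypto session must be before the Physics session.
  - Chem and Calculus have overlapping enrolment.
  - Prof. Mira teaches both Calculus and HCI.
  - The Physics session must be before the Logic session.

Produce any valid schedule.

Calculus=day 1; Physics=day 2; HCI=day 2; Chem=day 2; Crypto=day 1; Databases=day 4; Logic=day 3

Checking: Physics(day 2) before Logic(day 3); Logic(day 3) before Databases(day 4); Crypto(day 1) before Physics(day 2); Physics(day 2) != Crypto(day 1); Chem(day 2) != Databases(day 4); Chem(day 2) != Crypto(day 1); Chem(day 2) != Calculus(day 1); Calculus(day 1) != HCI(day 2).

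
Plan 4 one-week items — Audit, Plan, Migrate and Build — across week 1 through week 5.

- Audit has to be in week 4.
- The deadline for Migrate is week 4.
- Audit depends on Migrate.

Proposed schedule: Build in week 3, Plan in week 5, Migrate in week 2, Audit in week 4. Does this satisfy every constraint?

Audit has to be in week 4 — holds.
Audit depends on Migrate — holds.
The deadline for Migrate is week 4 — holds.

Yes, all constraints hold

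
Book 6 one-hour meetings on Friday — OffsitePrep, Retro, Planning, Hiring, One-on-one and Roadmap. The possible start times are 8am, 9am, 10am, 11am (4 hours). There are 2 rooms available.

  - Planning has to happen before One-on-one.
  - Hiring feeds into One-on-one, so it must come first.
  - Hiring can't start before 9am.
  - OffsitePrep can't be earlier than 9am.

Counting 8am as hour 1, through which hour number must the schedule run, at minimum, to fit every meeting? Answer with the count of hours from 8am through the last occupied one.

3 hours

The precedence chain requires at least 2 distinct hours.
With at most 2 per hour and 6 meetings, at least 3 hours are needed.
Propagating the time windows through the other constraints, One-on-one can't land before 10am — that is hour 3 counting from 8am — so the schedule must run through at least 3 hours.
3 works (last occupied hour: 10am): for example OffsitePrep in 9am; One-on-one in 10am; Retro in 8am; Hiring in 9am; Roadmap in 10am; Planning in 8am.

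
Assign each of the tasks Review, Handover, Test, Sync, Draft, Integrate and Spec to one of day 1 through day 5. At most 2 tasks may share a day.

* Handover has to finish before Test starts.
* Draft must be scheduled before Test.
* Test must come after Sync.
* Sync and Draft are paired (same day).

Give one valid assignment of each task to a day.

Handover in day 1, Review in day 1, Draft in day 2, Spec in day 4, Test in day 3, Sync in day 2, Integrate in day 3

Checking: Sync(day 2) before Test(day 3); Draft(day 2) before Test(day 3); Handover(day 1) before Test(day 3); Sync = Draft = day 2; max 2 per day (cap 2).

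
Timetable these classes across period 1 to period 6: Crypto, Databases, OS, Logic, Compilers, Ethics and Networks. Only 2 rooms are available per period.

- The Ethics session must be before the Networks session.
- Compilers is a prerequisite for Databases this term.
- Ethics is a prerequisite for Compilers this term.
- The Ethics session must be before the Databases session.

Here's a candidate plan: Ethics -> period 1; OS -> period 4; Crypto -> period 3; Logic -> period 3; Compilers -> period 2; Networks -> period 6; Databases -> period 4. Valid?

Valid

The Ethics session must be before the Networks session — holds.
The Ethics session must be before the Databases session — holds.
Only 2 rooms are available per period — holds.
Ethics is a prerequisite for Compilers this term — holds.
Compilers is a prerequisite for Databases this term — holds.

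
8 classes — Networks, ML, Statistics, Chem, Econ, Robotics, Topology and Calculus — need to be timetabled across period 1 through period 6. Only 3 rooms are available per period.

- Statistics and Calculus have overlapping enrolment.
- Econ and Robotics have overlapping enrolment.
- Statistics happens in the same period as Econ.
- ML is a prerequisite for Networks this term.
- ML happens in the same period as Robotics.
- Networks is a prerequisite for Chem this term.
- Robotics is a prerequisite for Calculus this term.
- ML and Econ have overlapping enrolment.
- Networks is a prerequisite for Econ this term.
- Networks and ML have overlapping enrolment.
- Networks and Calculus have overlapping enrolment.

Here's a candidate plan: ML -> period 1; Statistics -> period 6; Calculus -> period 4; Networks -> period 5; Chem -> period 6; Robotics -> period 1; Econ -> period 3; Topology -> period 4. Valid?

Econ and Robotics have overlapping enrolment — holds.
Networks is a prerequisite for Econ this term — violated.
ML is a prerequisite for Networks this term — holds.
ML and Econ have overlapping enrolment — holds.
Networks and Calculus have overlapping enrolment — holds.
Statistics happens in the same period as Econ — violated.
Networks is a prerequisite for Chem this term — holds.
Networks and ML have overlapping enrolment — holds.
ML happens in the same period as Robotics — holds.
Only 3 rooms are available per period — holds.
Statistics and Calculus have overlapping enrolment — holds.
Robotics is a prerequisite for Calculus this term — holds.

Invalid. Statistics happens in the same period as Econ.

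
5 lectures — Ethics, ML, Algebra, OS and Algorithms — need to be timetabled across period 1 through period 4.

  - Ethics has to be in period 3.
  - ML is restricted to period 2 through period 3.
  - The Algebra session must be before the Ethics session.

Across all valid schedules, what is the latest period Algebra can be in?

period 2

Downstream work caps Algebra at period 2.
Algebra at period 2 is achievable: Algorithms -> period 1; Ethics -> period 3; OS -> period 1; Algebra -> period 2; ML -> period 2.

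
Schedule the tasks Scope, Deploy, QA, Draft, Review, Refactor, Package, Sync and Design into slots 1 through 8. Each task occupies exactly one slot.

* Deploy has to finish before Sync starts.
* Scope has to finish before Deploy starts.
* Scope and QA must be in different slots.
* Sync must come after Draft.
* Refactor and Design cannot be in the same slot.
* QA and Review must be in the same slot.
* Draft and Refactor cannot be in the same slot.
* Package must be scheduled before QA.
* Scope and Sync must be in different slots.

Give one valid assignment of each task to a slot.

Refactor in 2; Sync in 3; Package in 1; Scope in 1; Deploy in 2; QA in 2; Draft in 1; Design in 1; Review in 2

Checking: Deploy(2) before Sync(3); Draft(1) before Sync(3); Package(1) before QA(2); Scope(1) before Deploy(2); Scope(1) != Sync(3); Draft(1) != Refactor(2); Refactor(2) != Design(1); Scope(1) != QA(2); QA = Review = 2.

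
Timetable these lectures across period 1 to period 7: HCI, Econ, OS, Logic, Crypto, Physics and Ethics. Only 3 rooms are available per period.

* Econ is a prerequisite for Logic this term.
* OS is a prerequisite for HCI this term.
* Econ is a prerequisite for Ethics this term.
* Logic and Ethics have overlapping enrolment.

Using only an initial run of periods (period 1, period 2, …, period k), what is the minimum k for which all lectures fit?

The precedence chain requires at least 2 distinct periods.
With at most 3 per period and 7 lectures, at least 3 periods are needed.
3 works (last occupied period: period 3): for example HCI=period 2, Econ=period 1, Logic=period 2, Physics=period 2, Ethics=period 3, Crypto=period 1, OS=period 1.

3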